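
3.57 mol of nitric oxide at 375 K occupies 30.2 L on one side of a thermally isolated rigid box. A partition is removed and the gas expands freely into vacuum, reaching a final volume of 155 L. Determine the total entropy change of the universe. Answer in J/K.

No heat is exchanged and no work is done, so the ideal-gas temperature stays constant.
Entropy is a state function; using a reversible isothermal path, ΔS_gas = nR ln(V₂/V₁) = 3.57 × 8.314 × ln(155/30.2) = 48.5 J/K.
The insulated surroundings exchange no heat, so ΔS_surr = 0 and ΔS_universe = ΔS_gas.

ΔS_universe = 48.5 J/K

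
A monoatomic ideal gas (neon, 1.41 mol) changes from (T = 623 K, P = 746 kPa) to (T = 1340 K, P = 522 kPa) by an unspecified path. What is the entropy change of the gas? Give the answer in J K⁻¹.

ΔS = 26.6 J/K

ΔS = nC_p ln(T₂/T₁) − nR ln(P₂/P₁), with C_p = 5R/2 = 20.79 J mol⁻¹ K⁻¹ for a monoatomic ideal gas.
ΔS = 1.41 × [20.79 × ln(1340/623) − 8.314 × ln(522/746)] = 26.6 J/K.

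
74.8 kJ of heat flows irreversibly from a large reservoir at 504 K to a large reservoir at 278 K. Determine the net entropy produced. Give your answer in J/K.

ΔS_hot = −Q/T_H = −74800/504 = -148.4 J/K and ΔS_cold = +Q/T_C = 74800/278 = 269.1 J/K.
ΔS_total = -148.4 + 269.1 = 121 J/K, positive as the second law requires.

ΔS_total = 121 J/K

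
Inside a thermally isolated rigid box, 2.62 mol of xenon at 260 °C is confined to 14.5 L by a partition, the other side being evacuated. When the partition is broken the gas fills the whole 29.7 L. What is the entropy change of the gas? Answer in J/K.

ΔS_gas = 15.6 J/K

No heat is exchanged and no work is done, so the ideal-gas temperature stays constant.
Entropy is a state function; using a reversible isothermal path, ΔS_gas = nR ln(V₂/V₁) = 2.62 × 8.314 × ln(29.7/14.5) = 15.6 J/K.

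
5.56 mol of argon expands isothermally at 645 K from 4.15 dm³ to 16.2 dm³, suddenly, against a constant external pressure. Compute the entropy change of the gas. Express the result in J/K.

Entropy is a state function, so ΔS_gas depends only on the end states.
For an isothermal ideal gas ΔS_gas = nR ln(V₂/V₁) = 5.56 × 8.314 × ln(16.2/4.15) = 63 J/K.

ΔS_gas = 63 J/K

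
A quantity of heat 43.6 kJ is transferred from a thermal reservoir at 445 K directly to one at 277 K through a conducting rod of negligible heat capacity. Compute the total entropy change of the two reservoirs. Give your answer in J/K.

ΔS_total = 59.4 J/K

ΔS_hot = −Q/T_H = −43600/445 = -97.98 J/K and ΔS_cold = +Q/T_C = 43600/277 = 157.4 J/K.
ΔS_total = -97.98 + 157.4 = 59.4 J/K, positive as the second law requires.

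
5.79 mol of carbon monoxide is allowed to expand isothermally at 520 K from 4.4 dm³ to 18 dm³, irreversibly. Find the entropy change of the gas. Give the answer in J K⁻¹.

ΔS_gas = 67.8 J/K

Entropy is a state function, so ΔS_gas depends only on the end states.
For an isothermal ideal gas ΔS_gas = nR ln(V₂/V₁) = 5.79 × 8.314 × ln(18/4.4) = 67.8 J/K.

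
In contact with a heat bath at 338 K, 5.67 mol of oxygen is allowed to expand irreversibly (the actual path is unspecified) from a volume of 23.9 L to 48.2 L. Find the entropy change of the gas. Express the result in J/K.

Entropy is a state function, so ΔS_gas depends only on the end states.
For an isothermal ideal gas ΔS_gas = nR ln(V₂/V₁) = 5.67 × 8.314 × ln(48.2/23.9) = 33.1 J/K.

ΔS_gas = 33.1 J/K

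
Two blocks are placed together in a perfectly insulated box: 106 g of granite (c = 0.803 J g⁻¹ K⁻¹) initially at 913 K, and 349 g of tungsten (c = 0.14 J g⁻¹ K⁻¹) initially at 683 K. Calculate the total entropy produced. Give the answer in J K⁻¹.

ΔS_total = 1.27 J/K

Energy balance: T_f = (m₁c₁T₁ + m₂c₂T₂)/(m₁c₁ + m₂c₂) = 829.12 K.
ΔS₁ = m₁c₁ ln(T_f/T₁) = 85.118 × ln(829.12/913) = -8.203 J/K.
ΔS₂ = m₂c₂ ln(T_f/T₂) = 48.86 × ln(829.12/683) = 9.473 J/K.
ΔS_total = -8.203 + 9.473 = 1.27 J/K.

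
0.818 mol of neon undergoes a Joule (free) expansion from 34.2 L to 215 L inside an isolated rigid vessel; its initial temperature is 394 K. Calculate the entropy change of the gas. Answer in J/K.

ΔS_gas = 12.5 J/K

No heat is exchanged and no work is done, so the ideal-gas temperature stays constant.
Entropy is a state function; using a reversible isothermal path, ΔS_gas = nR ln(V₂/V₁) = 0.818 × 8.314 × ln(215/34.2) = 12.5 J/K.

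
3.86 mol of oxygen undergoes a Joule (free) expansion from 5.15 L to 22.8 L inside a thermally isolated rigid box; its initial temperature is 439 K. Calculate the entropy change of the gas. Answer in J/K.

ΔS_gas = 47.7 J/K

No heat is exchanged and no work is done, so the ideal-gas temperature stays constant.
Entropy is a state function; using a reversible isothermal path, ΔS_gas = nR ln(V₂/V₁) = 3.86 × 8.314 × ln(22.8/5.15) = 47.7 J/K.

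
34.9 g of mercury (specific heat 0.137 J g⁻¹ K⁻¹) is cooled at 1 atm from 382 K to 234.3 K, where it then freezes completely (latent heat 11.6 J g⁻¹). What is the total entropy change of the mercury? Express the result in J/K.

Cooling step: ΔS₁ = m c ln(T_tr/T_i) = 34.9 × 0.137 × ln(234.3/382) = -2.337 J/K.
Phase change: ΔS₂ = −mL/T_tr = −34.9 × 11.6 / 234.3 = -1.728 J/K.
ΔS_total = (-2.337) + (-1.728) = -4.07 J/K.

ΔS = -4.07 J/K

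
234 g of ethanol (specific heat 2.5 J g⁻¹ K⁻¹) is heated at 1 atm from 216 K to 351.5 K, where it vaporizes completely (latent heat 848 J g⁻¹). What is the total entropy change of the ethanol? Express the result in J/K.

Warming step: ΔS₁ = m c ln(T_tr/T_i) = 234 × 2.5 × ln(351.5/216) = 284.9 J/K.
Phase change: ΔS₂ = +mL/T_tr = 234 × 848 / 351.5 = 564.5 J/K.
ΔS_total = (284.9) + (564.5) = 849 J/K.

ΔS = 849 J/K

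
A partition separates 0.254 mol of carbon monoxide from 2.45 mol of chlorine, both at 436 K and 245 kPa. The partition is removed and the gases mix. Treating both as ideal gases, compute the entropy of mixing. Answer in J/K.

Mole fractions: x_A = 0.254/2.7 = 0.0939, x_B = 0.906.
ΔS_mix = −R(n_A ln x_A + n_B ln x_B) = −8.314 × (0.254 ln 0.0939 + 2.45 ln 0.906) = 7 J/K.

ΔS_mix = 7 J/K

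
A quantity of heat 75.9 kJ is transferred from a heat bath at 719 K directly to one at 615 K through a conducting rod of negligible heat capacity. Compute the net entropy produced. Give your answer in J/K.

ΔS_hot = −Q/T_H = −75900/719 = -105.563 J/K and ΔS_cold = +Q/T_C = 75900/615 = 123.415 J/K.
ΔS_total = -105.563 + 123.415 = 17.9 J/K, positive as the second law requires.

ΔS_total = 17.9 J/K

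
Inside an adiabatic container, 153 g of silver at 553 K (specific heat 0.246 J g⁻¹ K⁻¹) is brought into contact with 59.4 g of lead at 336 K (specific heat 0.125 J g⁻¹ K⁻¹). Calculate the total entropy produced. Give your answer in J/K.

Energy balance: T_f = (m₁c₁T₁ + m₂c₂T₂)/(m₁c₁ + m₂c₂) = 517.25 K.
ΔS₁ = m₁c₁ ln(T_f/T₁) = 37.638 × ln(517.25/553) = -2.516 J/K.
ΔS₂ = m₂c₂ ln(T_f/T₂) = 7.425 × ln(517.25/336) = 3.203 J/K.
ΔS_total = -2.516 + 3.203 = 0.687 J/K.

ΔS_total = 0.687 J/K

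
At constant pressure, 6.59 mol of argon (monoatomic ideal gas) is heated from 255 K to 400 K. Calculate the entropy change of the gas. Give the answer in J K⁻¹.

At constant pressure, ΔS = nC_p ln(T₂/T₁) with C_p = 5R/2 = 20.79 J mol⁻¹ K⁻¹.
ΔS = 6.59 × 20.79 × ln(400/255) = 61.7 J/K.

ΔS = 61.7 J/K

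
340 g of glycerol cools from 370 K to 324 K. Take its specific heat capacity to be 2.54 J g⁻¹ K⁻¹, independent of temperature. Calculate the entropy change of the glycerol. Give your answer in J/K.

ΔS = -115 J/K

ΔS = ∫dQ_rev/T = m c ln(T₂/T₁) = 340 × 2.54 × ln(324/370) = -115 J/K.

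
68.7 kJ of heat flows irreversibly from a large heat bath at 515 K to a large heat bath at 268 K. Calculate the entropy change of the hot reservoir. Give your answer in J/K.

ΔS_hot = -133 J/K

The hot reservoir loses heat Q, so ΔS_hot = −Q/T_H = −68700/515 = -133 J/K.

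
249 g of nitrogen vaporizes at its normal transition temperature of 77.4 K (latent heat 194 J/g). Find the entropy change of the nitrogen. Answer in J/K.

ΔS = 624 J/K

Heat absorbed by the substance: Q = mL = 249 × 194 = 48306 J.
At constant T, ΔS = Q_rev/T = 48306 / 77.4 = 624 J/K.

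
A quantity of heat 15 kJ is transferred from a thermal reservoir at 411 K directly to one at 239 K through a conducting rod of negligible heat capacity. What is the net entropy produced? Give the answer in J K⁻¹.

ΔS_hot = −Q/T_H = −15000/411 = -36.5 J/K and ΔS_cold = +Q/T_C = 15000/239 = 62.76 J/K.
ΔS_total = -36.5 + 62.76 = 26.3 J/K, positive as the second law requires.

ΔS_total = 26.3 J/K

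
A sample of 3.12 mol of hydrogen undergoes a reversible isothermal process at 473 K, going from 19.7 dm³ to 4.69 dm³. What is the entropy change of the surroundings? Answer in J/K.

ΔS_surr = 37.2 J/K

For an isothermal ideal gas ΔS_gas = nR ln(V₂/V₁) = 3.12 × 8.314 × ln(4.69/19.7) = -37.2 J/K.
The process is reversible, so ΔS_surr = −ΔS_gas = 37.2 J/K and ΔS_universe = 0.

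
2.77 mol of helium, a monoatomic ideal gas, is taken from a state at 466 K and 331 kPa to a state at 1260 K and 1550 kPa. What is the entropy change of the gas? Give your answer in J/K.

ΔS = nC_p ln(T₂/T₁) − nR ln(P₂/P₁), with C_p = 5R/2 = 20.79 J mol⁻¹ K⁻¹ for a monoatomic ideal gas.
ΔS = 2.77 × [20.79 × ln(1260/466) − 8.314 × ln(1550/331)] = 21.7 J/K.

ΔS = 21.7 J/K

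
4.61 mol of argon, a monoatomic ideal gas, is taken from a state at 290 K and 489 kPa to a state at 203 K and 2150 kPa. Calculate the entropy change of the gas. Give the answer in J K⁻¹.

ΔS = -90.9 J/K

ΔS = nC_p ln(T₂/T₁) − nR ln(P₂/P₁), with C_p = 5R/2 = 20.79 J mol⁻¹ K⁻¹ for a monoatomic ideal gas.
ΔS = 4.61 × [20.79 × ln(203/290) − 8.314 × ln(2150/489)] = -90.9 J/K.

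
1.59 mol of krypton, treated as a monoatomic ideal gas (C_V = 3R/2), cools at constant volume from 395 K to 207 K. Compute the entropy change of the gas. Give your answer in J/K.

At constant volume, ΔS = nC_V ln(T₂/T₁) with C_V = 3R/2 = 12.47 J mol⁻¹ K⁻¹.
ΔS = 1.59 × 12.47 × ln(207/395) = -12.8 J/K.

ΔS = -12.8 J/K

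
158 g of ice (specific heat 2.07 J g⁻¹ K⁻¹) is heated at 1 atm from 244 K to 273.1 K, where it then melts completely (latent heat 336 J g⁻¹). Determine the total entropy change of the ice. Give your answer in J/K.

Warming step: ΔS₁ = m c ln(T_tr/T_i) = 158 × 2.07 × ln(273.1/244) = 36.85 J/K.
Phase change: ΔS₂ = +mL/T_tr = 158 × 336 / 273.1 = 194.4 J/K.
ΔS_total = (36.85) + (194.4) = 231 J/K.

ΔS = 231 J/K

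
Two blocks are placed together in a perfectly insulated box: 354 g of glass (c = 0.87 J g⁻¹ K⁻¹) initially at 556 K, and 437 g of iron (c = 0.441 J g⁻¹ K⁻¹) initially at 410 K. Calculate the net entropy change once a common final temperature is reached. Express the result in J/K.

Energy balance: T_f = (m₁c₁T₁ + m₂c₂T₂)/(m₁c₁ + m₂c₂) = 499.8 K.
ΔS₁ = m₁c₁ ln(T_f/T₁) = 307.98 × ln(499.8/556) = -32.82 J/K.
ΔS₂ = m₂c₂ ln(T_f/T₂) = 192.717 × ln(499.8/410) = 38.17 J/K.
ΔS_total = -32.82 + 38.17 = 5.35 J/K.

ΔS_total = 5.35 J/K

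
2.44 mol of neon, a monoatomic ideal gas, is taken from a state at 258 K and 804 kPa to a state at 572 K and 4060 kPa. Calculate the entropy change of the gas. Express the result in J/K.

ΔS = nC_p ln(T₂/T₁) − nR ln(P₂/P₁), with C_p = 5R/2 = 20.79 J mol⁻¹ K⁻¹ for a monoatomic ideal gas.
ΔS = 2.44 × [20.79 × ln(572/258) − 8.314 × ln(4060/804)] = 7.53 J/K.

ΔS = 7.53 J/K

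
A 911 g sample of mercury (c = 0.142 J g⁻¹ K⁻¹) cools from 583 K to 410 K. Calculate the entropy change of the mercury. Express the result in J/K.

ΔS = -45.5 J/K

ΔS = ∫dQ_rev/T = m c ln(T₂/T₁) = 911 × 0.142 × ln(410/583) = -45.5 J/K.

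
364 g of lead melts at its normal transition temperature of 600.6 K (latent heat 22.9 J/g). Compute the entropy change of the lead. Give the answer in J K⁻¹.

Heat absorbed by the substance: Q = mL = 364 × 22.9 = 8335.6 J.
At constant T, ΔS = Q_rev/T = 8335.6 / 600.6 = 13.9 J/K.

ΔS = 13.9 J/K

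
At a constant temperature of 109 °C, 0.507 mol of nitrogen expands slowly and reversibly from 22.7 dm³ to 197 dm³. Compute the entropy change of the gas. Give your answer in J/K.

ΔS_gas = 9.11 J/K

For an isothermal ideal gas ΔS_gas = nR ln(V₂/V₁) = 0.507 × 8.314 × ln(197/22.7) = 9.11 J/K.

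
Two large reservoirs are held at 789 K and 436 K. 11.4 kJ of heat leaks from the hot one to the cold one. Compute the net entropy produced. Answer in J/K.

ΔS_hot = −Q/T_H = −11400/789 = -14.45 J/K and ΔS_cold = +Q/T_C = 11400/436 = 26.15 J/K.
ΔS_total = -14.45 + 26.15 = 11.7 J/K, positive as the second law requires.

ΔS_total = 11.7 J/K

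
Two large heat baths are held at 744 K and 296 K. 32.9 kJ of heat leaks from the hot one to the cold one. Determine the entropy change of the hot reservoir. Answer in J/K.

ΔS_hot = -44.2 J/K

The hot reservoir loses heat Q, so ΔS_hot = −Q/T_H = −32900/744 = -44.2 J/K.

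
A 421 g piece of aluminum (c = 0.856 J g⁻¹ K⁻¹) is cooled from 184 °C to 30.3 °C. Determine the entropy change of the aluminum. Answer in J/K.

In kelvin: T₁ = 457.15 K, T₂ = 303.45 K. ΔS = ∫dQ_rev/T = m c ln(T₂/T₁) = 421 × 0.856 × ln(303.45/457.15) = -148 J/K.

ΔS = -148 J/K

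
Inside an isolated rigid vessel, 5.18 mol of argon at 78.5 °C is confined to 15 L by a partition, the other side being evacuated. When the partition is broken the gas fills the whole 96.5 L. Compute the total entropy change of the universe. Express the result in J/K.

ΔS_universe = 80.2 J/K

For an ideal gas in free expansion Q = 0 and W = 0, so T is unchanged.
Entropy is a state function; using a reversible isothermal path, ΔS_gas = nR ln(V₂/V₁) = 5.18 × 8.314 × ln(96.5/15) = 80.2 J/K.
The insulated surroundings exchange no heat, so ΔS_surr = 0 and ΔS_universe = ΔS_gas.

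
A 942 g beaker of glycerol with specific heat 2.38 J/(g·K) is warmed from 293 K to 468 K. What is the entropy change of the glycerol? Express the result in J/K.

ΔS = ∫dQ_rev/T = m c ln(T₂/T₁) = 942 × 2.38 × ln(468/293) = 1050 J/K.

ΔS = 1050 J/K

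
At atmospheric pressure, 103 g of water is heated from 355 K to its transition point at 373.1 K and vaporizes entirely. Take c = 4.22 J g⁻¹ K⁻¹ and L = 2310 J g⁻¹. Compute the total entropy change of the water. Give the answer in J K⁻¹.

Warming step: ΔS₁ = m c ln(T_tr/T_i) = 103 × 4.22 × ln(373.1/355) = 21.62 J/K.
Phase change: ΔS₂ = +mL/T_tr = 103 × 2310 / 373.1 = 637.7 J/K.
ΔS_total = (21.62) + (637.7) = 659 J/K.

ΔS = 659 J/K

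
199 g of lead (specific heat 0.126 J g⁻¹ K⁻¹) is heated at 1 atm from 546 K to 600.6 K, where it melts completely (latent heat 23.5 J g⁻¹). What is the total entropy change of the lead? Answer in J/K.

Warming step: ΔS₁ = m c ln(T_tr/T_i) = 199 × 0.126 × ln(600.6/546) = 2.39 J/K.
Phase change: ΔS₂ = +mL/T_tr = 199 × 23.5 / 600.6 = 7.786 J/K.
ΔS_total = (2.39) + (7.786) = 10.2 J/K.

ΔS = 10.2 J/K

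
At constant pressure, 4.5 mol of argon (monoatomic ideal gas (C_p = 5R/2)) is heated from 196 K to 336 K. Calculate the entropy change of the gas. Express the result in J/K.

At constant pressure, ΔS = nC_p ln(T₂/T₁) with C_p = 5R/2 = 20.79 J mol⁻¹ K⁻¹.
ΔS = 4.5 × 20.79 × ln(336/196) = 50.4 J/K.

ΔS = 50.4 J/K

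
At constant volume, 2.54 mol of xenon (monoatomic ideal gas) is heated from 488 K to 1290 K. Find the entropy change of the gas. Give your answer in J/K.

At constant volume, ΔS = nC_V ln(T₂/T₁) with C_V = 3R/2 = 12.47 J mol⁻¹ K⁻¹.
ΔS = 2.54 × 12.47 × ln(1290/488) = 30.8 J/K.

ΔS = 30.8 J/K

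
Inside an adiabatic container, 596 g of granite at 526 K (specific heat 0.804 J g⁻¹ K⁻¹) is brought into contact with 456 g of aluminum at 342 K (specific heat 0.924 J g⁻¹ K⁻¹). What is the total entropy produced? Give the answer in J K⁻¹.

Energy balance: T_f = (m₁c₁T₁ + m₂c₂T₂)/(m₁c₁ + m₂c₂) = 439.91 K.
ΔS₁ = m₁c₁ ln(T_f/T₁) = 479.184 × ln(439.91/526) = -85.65 J/K.
ΔS₂ = m₂c₂ ln(T_f/T₂) = 421.344 × ln(439.91/342) = 106.1 J/K.
ΔS_total = -85.65 + 106.1 = 20.4 J/K.

ΔS_total = 20.4 J/K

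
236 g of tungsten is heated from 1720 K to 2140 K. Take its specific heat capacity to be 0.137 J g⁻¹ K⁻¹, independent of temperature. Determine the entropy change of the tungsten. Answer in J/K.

ΔS = ∫dQ_rev/T = m c ln(T₂/T₁) = 236 × 0.137 × ln(2140/1720) = 7.06 J/K.

ΔS = 7.06 J/K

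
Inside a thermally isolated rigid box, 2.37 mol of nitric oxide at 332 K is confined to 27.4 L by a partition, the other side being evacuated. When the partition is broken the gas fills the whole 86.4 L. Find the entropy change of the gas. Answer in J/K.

No heat is exchanged and no work is done, so the ideal-gas temperature stays constant.
Entropy is a state function; using a reversible isothermal path, ΔS_gas = nR ln(V₂/V₁) = 2.37 × 8.314 × ln(86.4/27.4) = 22.6 J/K.

ΔS_gas = 22.6 J/K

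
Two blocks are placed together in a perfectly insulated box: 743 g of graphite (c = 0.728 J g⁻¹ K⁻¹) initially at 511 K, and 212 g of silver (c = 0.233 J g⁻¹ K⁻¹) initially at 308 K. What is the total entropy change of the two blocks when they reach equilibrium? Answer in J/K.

ΔS_total = 5.05 J/K

Energy balance: T_f = (m₁c₁T₁ + m₂c₂T₂)/(m₁c₁ + m₂c₂) = 494.01 K.
ΔS₁ = m₁c₁ ln(T_f/T₁) = 540.904 × ln(494.01/511) = -18.29 J/K.
ΔS₂ = m₂c₂ ln(T_f/T₂) = 49.396 × ln(494.01/308) = 23.34 J/K.
ΔS_total = -18.29 + 23.34 = 5.05 J/K.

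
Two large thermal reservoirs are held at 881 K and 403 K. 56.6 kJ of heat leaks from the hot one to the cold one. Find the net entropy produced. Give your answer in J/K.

ΔS_hot = −Q/T_H = −56600/881 = -64.25 J/K and ΔS_cold = +Q/T_C = 56600/403 = 140.4 J/K.
ΔS_total = -64.25 + 140.4 = 76.2 J/K, positive as the second law requires.

ΔS_total = 76.2 J/K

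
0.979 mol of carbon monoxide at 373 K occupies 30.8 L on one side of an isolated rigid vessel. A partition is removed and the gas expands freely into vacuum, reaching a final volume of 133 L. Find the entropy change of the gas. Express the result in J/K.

For an ideal gas in free expansion Q = 0 and W = 0, so T is unchanged.
Entropy is a state function; using a reversible isothermal path, ΔS_gas = nR ln(V₂/V₁) = 0.979 × 8.314 × ln(133/30.8) = 11.9 J/K.

ΔS_gas = 11.9 J/K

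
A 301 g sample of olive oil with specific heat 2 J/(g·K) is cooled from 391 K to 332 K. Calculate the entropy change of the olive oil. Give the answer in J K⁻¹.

ΔS = -98.5 J/K

ΔS = ∫dQ_rev/T = m c ln(T₂/T₁) = 301 × 2 × ln(332/391) = -98.5 J/K.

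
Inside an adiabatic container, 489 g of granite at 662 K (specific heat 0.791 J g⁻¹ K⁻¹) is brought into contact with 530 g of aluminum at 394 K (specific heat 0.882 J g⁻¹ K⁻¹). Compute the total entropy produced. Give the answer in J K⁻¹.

Energy balance: T_f = (m₁c₁T₁ + m₂c₂T₂)/(m₁c₁ + m₂c₂) = 515.35 K.
ΔS₁ = m₁c₁ ln(T_f/T₁) = 386.799 × ln(515.35/662) = -96.86 J/K.
ΔS₂ = m₂c₂ ln(T_f/T₂) = 467.46 × ln(515.35/394) = 125.5 J/K.
ΔS_total = -96.86 + 125.5 = 28.6 J/K.

ΔS_total = 28.6 J/K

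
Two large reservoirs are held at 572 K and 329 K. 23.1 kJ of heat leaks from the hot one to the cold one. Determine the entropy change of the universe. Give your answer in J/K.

ΔS_hot = −Q/T_H = −23100/572 = -40.38 J/K and ΔS_cold = +Q/T_C = 23100/329 = 70.21 J/K.
ΔS_total = -40.38 + 70.21 = 29.8 J/K, positive as the second law requires.

ΔS_total = 29.8 J/K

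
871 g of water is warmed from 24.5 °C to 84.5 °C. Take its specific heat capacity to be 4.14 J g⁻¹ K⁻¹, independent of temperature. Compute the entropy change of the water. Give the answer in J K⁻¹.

ΔS = 662 J/K

In kelvin: T₁ = 297.65 K, T₂ = 357.65 K. ΔS = ∫dQ_rev/T = m c ln(T₂/T₁) = 871 × 4.14 × ln(357.65/297.65) = 662 J/K.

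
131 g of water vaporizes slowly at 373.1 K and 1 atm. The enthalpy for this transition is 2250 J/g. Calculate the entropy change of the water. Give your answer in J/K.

ΔS = 790 J/K

Heat absorbed by the substance: Q = mL = 131 × 2250 = 294750 J.
At constant T, ΔS = Q_rev/T = 294750 / 373.1 = 790 J/K.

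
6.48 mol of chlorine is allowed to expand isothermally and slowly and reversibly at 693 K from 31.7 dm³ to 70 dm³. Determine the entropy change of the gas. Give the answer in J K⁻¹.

ΔS_gas = 42.7 J/K

For an isothermal ideal gas ΔS_gas = nR ln(V₂/V₁) = 6.48 × 8.314 × ln(70/31.7) = 42.7 J/K.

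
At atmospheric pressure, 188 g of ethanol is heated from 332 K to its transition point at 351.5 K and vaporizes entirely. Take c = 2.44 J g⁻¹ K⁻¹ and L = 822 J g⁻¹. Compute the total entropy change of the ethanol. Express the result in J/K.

ΔS = 466 J/K

Warming step: ΔS₁ = m c ln(T_tr/T_i) = 188 × 2.44 × ln(351.5/332) = 26.18 J/K.
Phase change: ΔS₂ = +mL/T_tr = 188 × 822 / 351.5 = 439.6 J/K.
ΔS_total = (26.18) + (439.6) = 466 J/K.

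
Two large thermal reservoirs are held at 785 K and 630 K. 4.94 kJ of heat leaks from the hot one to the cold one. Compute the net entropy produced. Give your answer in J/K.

ΔS_total = 1.55 J/K

ΔS_hot = −Q/T_H = −4940/785 = -6.293 J/K and ΔS_cold = +Q/T_C = 4940/630 = 7.841 J/K.
ΔS_total = -6.293 + 7.841 = 1.55 J/K, positive as the second law requires.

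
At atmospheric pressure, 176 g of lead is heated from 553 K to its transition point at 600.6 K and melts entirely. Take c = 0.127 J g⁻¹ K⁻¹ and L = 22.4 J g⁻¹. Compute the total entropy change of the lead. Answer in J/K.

ΔS = 8.41 J/K

Warming step: ΔS₁ = m c ln(T_tr/T_i) = 176 × 0.127 × ln(600.6/553) = 1.846 J/K.
Phase change: ΔS₂ = +mL/T_tr = 176 × 22.4 / 600.6 = 6.564 J/K.
ΔS_total = (1.846) + (6.564) = 8.41 J/K.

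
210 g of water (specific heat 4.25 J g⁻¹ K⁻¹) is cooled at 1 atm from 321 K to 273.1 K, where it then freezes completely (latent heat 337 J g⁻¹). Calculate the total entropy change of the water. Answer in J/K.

Cooling step: ΔS₁ = m c ln(T_tr/T_i) = 210 × 4.25 × ln(273.1/321) = -144.2 J/K.
Phase change: ΔS₂ = −mL/T_tr = −210 × 337 / 273.1 = -259.1 J/K.
ΔS_total = (-144.2) + (-259.1) = -403 J/K.

ΔS = -403 J/K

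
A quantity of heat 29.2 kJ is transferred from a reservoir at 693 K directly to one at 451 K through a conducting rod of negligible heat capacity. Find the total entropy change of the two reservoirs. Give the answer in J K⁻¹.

ΔS_hot = −Q/T_H = −29200/693 = -42.14 J/K and ΔS_cold = +Q/T_C = 29200/451 = 64.75 J/K.
ΔS_total = -42.14 + 64.75 = 22.6 J/K, positive as the second law requires.

ΔS_total = 22.6 J/K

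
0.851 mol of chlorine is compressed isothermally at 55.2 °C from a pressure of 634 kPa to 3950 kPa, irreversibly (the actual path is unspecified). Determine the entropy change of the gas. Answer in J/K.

ΔS_gas = -12.9 J/K

Entropy is a state function, so ΔS_gas depends only on the end states.
For an isothermal ideal gas ΔS_gas = nR ln(P₁/P₂) = 0.851 × 8.314 × ln(634/3950) = -12.9 J/K.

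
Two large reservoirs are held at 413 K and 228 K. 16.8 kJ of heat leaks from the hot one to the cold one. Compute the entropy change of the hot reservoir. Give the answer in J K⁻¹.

The hot reservoir loses heat Q, so ΔS_hot = −Q/T_H = −16800/413 = -40.7 J/K.

ΔS_hot = -40.7 J/K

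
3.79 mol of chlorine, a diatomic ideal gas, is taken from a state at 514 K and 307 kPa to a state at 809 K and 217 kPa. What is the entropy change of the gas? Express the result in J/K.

ΔS = 61 J/K

ΔS = nC_p ln(T₂/T₁) − nR ln(P₂/P₁), with C_p = 7R/2 = 29.1 J mol⁻¹ K⁻¹ for a diatomic ideal gas.
ΔS = 3.79 × [29.1 × ln(809/514) − 8.314 × ln(217/307)] = 61 J/K.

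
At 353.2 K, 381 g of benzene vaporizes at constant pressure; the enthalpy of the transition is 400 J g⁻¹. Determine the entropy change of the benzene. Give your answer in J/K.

ΔS = 431 J/K

Heat absorbed by the substance: Q = mL = 381 × 400 = 152400 J.
At constant T, ΔS = Q_rev/T = 152400 / 353.2 = 431 J/K.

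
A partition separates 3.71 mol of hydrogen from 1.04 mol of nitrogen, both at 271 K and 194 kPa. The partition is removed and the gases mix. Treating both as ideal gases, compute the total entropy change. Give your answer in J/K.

ΔS_mix = 20.8 J/K

Mole fractions: x_A = 3.71/4.75 = 0.781, x_B = 0.219.
ΔS_mix = −R(n_A ln x_A + n_B ln x_B) = −8.314 × (3.71 ln 0.781 + 1.04 ln 0.219) = 20.8 J/K.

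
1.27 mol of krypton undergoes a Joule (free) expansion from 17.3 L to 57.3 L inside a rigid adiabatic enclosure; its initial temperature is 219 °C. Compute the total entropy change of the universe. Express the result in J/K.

ΔS_universe = 12.6 J/K

No heat is exchanged and no work is done, so the ideal-gas temperature stays constant.
Entropy is a state function; using a reversible isothermal path, ΔS_gas = nR ln(V₂/V₁) = 1.27 × 8.314 × ln(57.3/17.3) = 12.6 J/K.
The insulated surroundings exchange no heat, so ΔS_surr = 0 and ΔS_universe = ΔS_gas.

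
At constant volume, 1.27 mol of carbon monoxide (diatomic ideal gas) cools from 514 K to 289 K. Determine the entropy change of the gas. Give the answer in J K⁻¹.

ΔS = -15.2 J/K

At constant volume, ΔS = nC_V ln(T₂/T₁) with C_V = 5R/2 = 20.79 J mol⁻¹ K⁻¹.
ΔS = 1.27 × 20.79 × ln(289/514) = -15.2 J/K.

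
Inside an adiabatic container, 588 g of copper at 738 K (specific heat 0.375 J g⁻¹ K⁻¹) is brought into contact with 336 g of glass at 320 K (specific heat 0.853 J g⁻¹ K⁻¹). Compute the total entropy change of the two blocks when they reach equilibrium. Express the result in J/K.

Energy balance: T_f = (m₁c₁T₁ + m₂c₂T₂)/(m₁c₁ + m₂c₂) = 501.75 K.
ΔS₁ = m₁c₁ ln(T_f/T₁) = 220.5 × ln(501.75/738) = -85.08 J/K.
ΔS₂ = m₂c₂ ln(T_f/T₂) = 286.608 × ln(501.75/320) = 128.9 J/K.
ΔS_total = -85.08 + 128.9 = 43.8 J/K.

ΔS_total = 43.8 J/K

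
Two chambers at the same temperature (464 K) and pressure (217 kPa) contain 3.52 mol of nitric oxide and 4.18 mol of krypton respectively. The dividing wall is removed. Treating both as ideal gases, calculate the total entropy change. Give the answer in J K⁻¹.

ΔS_mix = 44.1 J/K

Mole fractions: x_A = 3.52/7.7 = 0.457, x_B = 0.543.
ΔS_mix = −R(n_A ln x_A + n_B ln x_B) = −8.314 × (3.52 ln 0.457 + 4.18 ln 0.543) = 44.1 J/K.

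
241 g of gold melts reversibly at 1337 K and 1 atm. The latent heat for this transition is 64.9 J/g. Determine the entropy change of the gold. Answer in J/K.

ΔS = 11.7 J/K

Heat absorbed by the substance: Q = mL = 241 × 64.9 = 15640.9 J.
At constant T, ΔS = Q_rev/T = 15640.9 / 1337 = 11.7 J/K.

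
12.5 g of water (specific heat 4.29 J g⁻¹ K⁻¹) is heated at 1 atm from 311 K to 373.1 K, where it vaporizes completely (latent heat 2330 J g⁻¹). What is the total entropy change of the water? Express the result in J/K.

Warming step: ΔS₁ = m c ln(T_tr/T_i) = 12.5 × 4.29 × ln(373.1/311) = 9.763 J/K.
Phase change: ΔS₂ = +mL/T_tr = 12.5 × 2330 / 373.1 = 78.06 J/K.
ΔS_total = (9.763) + (78.06) = 87.8 J/K.

ΔS = 87.8 J/K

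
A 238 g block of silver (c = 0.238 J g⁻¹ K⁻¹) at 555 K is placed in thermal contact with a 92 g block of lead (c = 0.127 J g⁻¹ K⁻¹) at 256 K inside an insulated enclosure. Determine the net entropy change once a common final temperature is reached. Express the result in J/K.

ΔS_total = 2.44 J/K

Energy balance: T_f = (m₁c₁T₁ + m₂c₂T₂)/(m₁c₁ + m₂c₂) = 503.87 K.
ΔS₁ = m₁c₁ ln(T_f/T₁) = 56.644 × ln(503.87/555) = -5.474 J/K.
ΔS₂ = m₂c₂ ln(T_f/T₂) = 11.684 × ln(503.87/256) = 7.912 J/K.
ΔS_total = -5.474 + 7.912 = 2.44 J/K.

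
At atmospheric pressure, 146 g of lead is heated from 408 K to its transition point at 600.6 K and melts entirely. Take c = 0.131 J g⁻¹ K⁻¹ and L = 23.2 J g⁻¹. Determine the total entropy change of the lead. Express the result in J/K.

ΔS = 13 J/K

Warming step: ΔS₁ = m c ln(T_tr/T_i) = 146 × 0.131 × ln(600.6/408) = 7.395 J/K.
Phase change: ΔS₂ = +mL/T_tr = 146 × 23.2 / 600.6 = 5.64 J/K.
ΔS_total = (7.395) + (5.64) = 13 J/K.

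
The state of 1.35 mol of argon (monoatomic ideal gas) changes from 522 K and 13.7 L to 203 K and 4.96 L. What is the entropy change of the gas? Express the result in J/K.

Entropy is a state function: ΔS = nC_V ln(T₂/T₁) + nR ln(V₂/V₁), with C_V = 3R/2 = 12.47 J mol⁻¹ K⁻¹ for a monoatomic ideal gas.
ΔS = 1.35 × [12.47 × ln(203/522) + 8.314 × ln(4.96/13.7)] = -27.3 J/K.

ΔS = -27.3 J/K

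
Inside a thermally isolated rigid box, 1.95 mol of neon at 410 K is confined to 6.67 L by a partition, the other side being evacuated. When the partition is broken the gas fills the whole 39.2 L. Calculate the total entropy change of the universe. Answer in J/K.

For an ideal gas in free expansion Q = 0 and W = 0, so T is unchanged.
Entropy is a state function; using a reversible isothermal path, ΔS_gas = nR ln(V₂/V₁) = 1.95 × 8.314 × ln(39.2/6.67) = 28.7 J/K.
The insulated surroundings exchange no heat, so ΔS_surr = 0 and ΔS_universe = ΔS_gas.

ΔS_universe = 28.7 J/K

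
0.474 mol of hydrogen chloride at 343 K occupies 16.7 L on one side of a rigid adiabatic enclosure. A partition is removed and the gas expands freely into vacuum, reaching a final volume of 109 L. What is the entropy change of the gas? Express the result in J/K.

ΔS_gas = 7.39 J/K

No heat is exchanged and no work is done, so the ideal-gas temperature stays constant.
Entropy is a state function; using a reversible isothermal path, ΔS_gas = nR ln(V₂/V₁) = 0.474 × 8.314 × ln(109/16.7) = 7.39 J/K.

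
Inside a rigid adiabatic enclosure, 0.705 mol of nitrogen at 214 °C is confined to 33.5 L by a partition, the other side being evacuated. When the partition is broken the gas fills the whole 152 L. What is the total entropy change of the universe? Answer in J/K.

No heat is exchanged and no work is done, so the ideal-gas temperature stays constant.
Entropy is a state function; using a reversible isothermal path, ΔS_gas = nR ln(V₂/V₁) = 0.705 × 8.314 × ln(152/33.5) = 8.86 J/K.
The insulated surroundings exchange no heat, so ΔS_surr = 0 and ΔS_universe = ΔS_gas.

ΔS_universe = 8.86 J/K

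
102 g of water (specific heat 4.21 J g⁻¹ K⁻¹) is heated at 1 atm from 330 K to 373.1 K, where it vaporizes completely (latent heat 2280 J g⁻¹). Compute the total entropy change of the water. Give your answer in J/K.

Warming step: ΔS₁ = m c ln(T_tr/T_i) = 102 × 4.21 × ln(373.1/330) = 52.71 J/K.
Phase change: ΔS₂ = +mL/T_tr = 102 × 2280 / 373.1 = 623.3 J/K.
ΔS_total = (52.71) + (623.3) = 676 J/K.

ΔS = 676 J/K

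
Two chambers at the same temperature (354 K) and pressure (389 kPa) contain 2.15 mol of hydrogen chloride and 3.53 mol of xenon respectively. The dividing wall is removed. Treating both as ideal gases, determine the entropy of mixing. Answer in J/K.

Mole fractions: x_A = 2.15/5.68 = 0.379, x_B = 0.621.
ΔS_mix = −R(n_A ln x_A + n_B ln x_B) = −8.314 × (2.15 ln 0.379 + 3.53 ln 0.621) = 31.3 J/K.

ΔS_mix = 31.3 J/K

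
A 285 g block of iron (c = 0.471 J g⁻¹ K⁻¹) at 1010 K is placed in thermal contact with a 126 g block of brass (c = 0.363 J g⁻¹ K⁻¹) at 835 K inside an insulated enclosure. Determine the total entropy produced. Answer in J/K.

ΔS_total = 0.598 J/K

Energy balance: T_f = (m₁c₁T₁ + m₂c₂T₂)/(m₁c₁ + m₂c₂) = 965.53 K.
ΔS₁ = m₁c₁ ln(T_f/T₁) = 134.235 × ln(965.53/1010) = -6.045 J/K.
ΔS₂ = m₂c₂ ln(T_f/T₂) = 45.738 × ln(965.53/835) = 6.643 J/K.
ΔS_total = -6.045 + 6.643 = 0.598 J/K.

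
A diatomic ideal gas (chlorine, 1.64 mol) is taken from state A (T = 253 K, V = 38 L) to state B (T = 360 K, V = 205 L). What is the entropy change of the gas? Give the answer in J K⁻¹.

ΔS = 35 J/K

Entropy is a state function: ΔS = nC_V ln(T₂/T₁) + nR ln(V₂/V₁), with C_V = 5R/2 = 20.79 J mol⁻¹ K⁻¹ for a diatomic ideal gas.
ΔS = 1.64 × [20.79 × ln(360/253) + 8.314 × ln(205/38)] = 35 J/K.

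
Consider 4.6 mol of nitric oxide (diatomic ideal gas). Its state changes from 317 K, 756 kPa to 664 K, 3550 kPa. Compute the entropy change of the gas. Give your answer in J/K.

ΔS = 39.8 J/K

ΔS = nC_p ln(T₂/T₁) − nR ln(P₂/P₁), with C_p = 7R/2 = 29.1 J mol⁻¹ K⁻¹ for a diatomic ideal gas.
ΔS = 4.6 × [29.1 × ln(664/317) − 8.314 × ln(3550/756)] = 39.8 J/K.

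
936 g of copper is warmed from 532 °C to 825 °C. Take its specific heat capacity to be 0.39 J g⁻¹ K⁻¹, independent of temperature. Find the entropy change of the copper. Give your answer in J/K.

In kelvin: T₁ = 805.15 K, T₂ = 1098.15 K. ΔS = ∫dQ_rev/T = m c ln(T₂/T₁) = 936 × 0.39 × ln(1098.15/805.15) = 113 J/K.

ΔS = 113 J/K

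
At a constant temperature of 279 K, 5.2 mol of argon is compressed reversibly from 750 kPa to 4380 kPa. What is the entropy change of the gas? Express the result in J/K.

For an isothermal ideal gas ΔS_gas = nR ln(P₁/P₂) = 5.2 × 8.314 × ln(750/4380) = -76.3 J/K.

ΔS_gas = -76.3 J/K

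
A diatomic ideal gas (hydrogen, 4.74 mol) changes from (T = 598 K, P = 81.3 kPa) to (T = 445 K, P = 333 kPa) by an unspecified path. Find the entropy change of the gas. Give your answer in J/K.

ΔS = -96.3 J/K

ΔS = nC_p ln(T₂/T₁) − nR ln(P₂/P₁), with C_p = 7R/2 = 29.1 J mol⁻¹ K⁻¹ for a diatomic ideal gas.
ΔS = 4.74 × [29.1 × ln(445/598) − 8.314 × ln(333/81.3)] = -96.3 J/K.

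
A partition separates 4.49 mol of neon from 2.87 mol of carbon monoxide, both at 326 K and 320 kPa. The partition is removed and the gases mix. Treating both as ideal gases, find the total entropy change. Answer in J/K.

ΔS_mix = 40.9 J/K

Mole fractions: x_A = 4.49/7.36 = 0.61, x_B = 0.39.
ΔS_mix = −R(n_A ln x_A + n_B ln x_B) = −8.314 × (4.49 ln 0.61 + 2.87 ln 0.39) = 40.9 J/K.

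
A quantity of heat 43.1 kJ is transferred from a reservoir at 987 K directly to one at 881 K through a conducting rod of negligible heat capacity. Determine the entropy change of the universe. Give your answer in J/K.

ΔS_total = 5.25 J/K

ΔS_hot = −Q/T_H = −43100/987 = -43.67 J/K and ΔS_cold = +Q/T_C = 43100/881 = 48.92 J/K.
ΔS_total = -43.67 + 48.92 = 5.25 J/K, positive as the second law requires.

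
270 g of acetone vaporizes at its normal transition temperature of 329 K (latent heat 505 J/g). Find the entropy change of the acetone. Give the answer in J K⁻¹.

ΔS = 414 J/K

Heat absorbed by the substance: Q = mL = 270 × 505 = 136350 J.
At constant T, ΔS = Q_rev/T = 136350 / 329 = 414 J/K.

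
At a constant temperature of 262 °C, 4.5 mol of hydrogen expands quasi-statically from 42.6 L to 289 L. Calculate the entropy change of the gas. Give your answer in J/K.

For an isothermal ideal gas ΔS_gas = nR ln(V₂/V₁) = 4.5 × 8.314 × ln(289/42.6) = 71.6 J/K.

ΔS_gas = 71.6 J/K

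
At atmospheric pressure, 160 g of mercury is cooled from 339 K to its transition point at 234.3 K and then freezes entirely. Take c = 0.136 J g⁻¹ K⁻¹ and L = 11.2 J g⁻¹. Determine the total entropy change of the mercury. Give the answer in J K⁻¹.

ΔS = -15.7 J/K

Cooling step: ΔS₁ = m c ln(T_tr/T_i) = 160 × 0.136 × ln(234.3/339) = -8.038 J/K.
Phase change: ΔS₂ = −mL/T_tr = −160 × 11.2 / 234.3 = -7.648 J/K.
ΔS_total = (-8.038) + (-7.648) = -15.7 J/K.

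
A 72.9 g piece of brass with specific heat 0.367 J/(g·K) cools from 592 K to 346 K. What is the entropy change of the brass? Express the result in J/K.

ΔS = -14.4 J/K

ΔS = ∫dQ_rev/T = m c ln(T₂/T₁) = 72.9 × 0.367 × ln(346/592) = -14.4 J/K.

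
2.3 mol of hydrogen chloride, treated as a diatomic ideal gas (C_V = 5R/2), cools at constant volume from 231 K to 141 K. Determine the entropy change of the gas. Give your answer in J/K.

ΔS = -23.6 J/K

At constant volume, ΔS = nC_V ln(T₂/T₁) with C_V = 5R/2 = 20.79 J mol⁻¹ K⁻¹.
ΔS = 2.3 × 20.79 × ln(141/231) = -23.6 J/K.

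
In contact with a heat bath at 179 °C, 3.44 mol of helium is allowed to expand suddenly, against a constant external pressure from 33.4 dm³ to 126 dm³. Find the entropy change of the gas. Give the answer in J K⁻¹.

Entropy is a state function, so ΔS_gas depends only on the end states.
For an isothermal ideal gas ΔS_gas = nR ln(V₂/V₁) = 3.44 × 8.314 × ln(126/33.4) = 38 J/K.

ΔS_gas = 38 J/K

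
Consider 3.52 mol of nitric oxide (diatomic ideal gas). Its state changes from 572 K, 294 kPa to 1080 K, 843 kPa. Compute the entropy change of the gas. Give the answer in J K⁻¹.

ΔS = nC_p ln(T₂/T₁) − nR ln(P₂/P₁), with C_p = 7R/2 = 29.1 J mol⁻¹ K⁻¹ for a diatomic ideal gas.
ΔS = 3.52 × [29.1 × ln(1080/572) − 8.314 × ln(843/294)] = 34.3 J/K.

ΔS = 34.3 J/K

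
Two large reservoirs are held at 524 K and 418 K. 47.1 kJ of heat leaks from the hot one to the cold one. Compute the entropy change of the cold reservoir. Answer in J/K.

The cold reservoir gains heat Q, so ΔS_cold = +Q/T_C = 47100/418 = 113 J/K.

ΔS_cold = 113 J/K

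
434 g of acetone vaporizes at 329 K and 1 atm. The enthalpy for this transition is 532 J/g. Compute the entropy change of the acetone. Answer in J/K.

Heat absorbed by the substance: Q = mL = 434 × 532 = 230888 J.
At constant T, ΔS = Q_rev/T = 230888 / 329 = 702 J/K.

ΔS = 702 J/K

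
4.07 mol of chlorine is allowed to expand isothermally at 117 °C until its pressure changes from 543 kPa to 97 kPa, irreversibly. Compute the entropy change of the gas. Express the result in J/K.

Entropy is a state function, so ΔS_gas depends only on the end states.
For an isothermal ideal gas ΔS_gas = nR ln(P₁/P₂) = 4.07 × 8.314 × ln(543/97) = 58.3 J/K.

ΔS_gas = 58.3 J/K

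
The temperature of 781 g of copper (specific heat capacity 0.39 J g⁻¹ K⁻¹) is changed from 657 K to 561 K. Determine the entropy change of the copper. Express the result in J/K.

ΔS = -48.1 J/K

ΔS = ∫dQ_rev/T = m c ln(T₂/T₁) = 781 × 0.39 × ln(561/657) = -48.1 J/K.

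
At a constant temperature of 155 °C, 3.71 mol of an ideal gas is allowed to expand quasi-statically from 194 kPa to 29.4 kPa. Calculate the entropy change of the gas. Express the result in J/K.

ΔS_gas = 58.2 J/K

For an isothermal ideal gas ΔS_gas = nR ln(P₁/P₂) = 3.71 × 8.314 × ln(194/29.4) = 58.2 J/K.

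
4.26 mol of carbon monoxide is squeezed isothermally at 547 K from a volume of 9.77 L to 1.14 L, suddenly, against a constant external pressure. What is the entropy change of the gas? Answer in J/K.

ΔS_gas = -76.1 J/K

Entropy is a state function, so ΔS_gas depends only on the end states.
For an isothermal ideal gas ΔS_gas = nR ln(V₂/V₁) = 4.26 × 8.314 × ln(1.14/9.77) = -76.1 J/K.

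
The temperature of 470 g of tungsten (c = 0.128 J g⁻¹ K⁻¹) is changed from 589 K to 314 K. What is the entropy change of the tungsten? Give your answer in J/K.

ΔS = -37.8 J/K

ΔS = ∫dQ_rev/T = m c ln(T₂/T₁) = 470 × 0.128 × ln(314/589) = -37.8 J/K.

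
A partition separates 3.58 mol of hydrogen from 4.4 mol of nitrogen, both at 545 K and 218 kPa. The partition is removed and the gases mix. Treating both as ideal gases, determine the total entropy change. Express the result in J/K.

ΔS_mix = 45.6 J/K

Mole fractions: x_A = 3.58/7.98 = 0.449, x_B = 0.551.
ΔS_mix = −R(n_A ln x_A + n_B ln x_B) = −8.314 × (3.58 ln 0.449 + 4.4 ln 0.551) = 45.6 J/K.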